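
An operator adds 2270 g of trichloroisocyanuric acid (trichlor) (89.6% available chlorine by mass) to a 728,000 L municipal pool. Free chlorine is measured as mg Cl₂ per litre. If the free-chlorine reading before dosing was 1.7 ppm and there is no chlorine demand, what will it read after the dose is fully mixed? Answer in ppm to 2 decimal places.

Available chlorine delivered: 2270 g × 0.896 = 2034 g as Cl₂.
Concentration rise: 2034 g / 728,000 L = 2.794 mg/L = 2.79 ppm.
Final FC: 1.7 + 2.79 = 4.49 ppm.

4.49 ppm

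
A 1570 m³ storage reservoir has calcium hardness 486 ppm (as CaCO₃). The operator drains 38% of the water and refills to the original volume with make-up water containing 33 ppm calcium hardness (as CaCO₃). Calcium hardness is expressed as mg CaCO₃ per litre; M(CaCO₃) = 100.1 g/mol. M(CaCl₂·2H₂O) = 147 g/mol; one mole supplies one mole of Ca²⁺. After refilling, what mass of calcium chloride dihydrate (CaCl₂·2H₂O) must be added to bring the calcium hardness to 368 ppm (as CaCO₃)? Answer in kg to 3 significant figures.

Volume: 1570 m³ = 1,570,000 L.
After draining 38% and refilling: 486 × 0.62 + 33 × 0.38 = 313.86 ppm.
Deficit to target: 368 − 313.86 = 54.14 mg/L.
As CaCO₃: 54.14 mg/L × 1,570,000 L = 85,000 g; ÷ 100.1 = 849.1 mol Ca²⁺.
Mass: 849.1 × 147 = 124,800 g.

125 kg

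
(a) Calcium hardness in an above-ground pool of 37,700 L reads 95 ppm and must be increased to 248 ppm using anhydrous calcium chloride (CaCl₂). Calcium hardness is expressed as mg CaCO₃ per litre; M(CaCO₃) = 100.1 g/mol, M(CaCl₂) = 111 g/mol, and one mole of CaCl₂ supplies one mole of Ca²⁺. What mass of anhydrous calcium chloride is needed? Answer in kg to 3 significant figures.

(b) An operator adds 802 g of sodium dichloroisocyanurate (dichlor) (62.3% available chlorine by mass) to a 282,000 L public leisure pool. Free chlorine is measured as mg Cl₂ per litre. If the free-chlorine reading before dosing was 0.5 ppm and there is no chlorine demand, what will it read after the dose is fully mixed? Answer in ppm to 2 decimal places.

(a) 6.40 kg; (b) 2.27 ppm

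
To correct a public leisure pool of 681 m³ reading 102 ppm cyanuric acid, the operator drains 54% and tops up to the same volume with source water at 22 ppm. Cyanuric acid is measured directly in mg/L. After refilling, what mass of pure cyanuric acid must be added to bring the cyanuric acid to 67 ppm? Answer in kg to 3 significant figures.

Volume: 681 m³ = 681,000 L.
After draining 54% and refilling: 102 × 0.46 + 22 × 0.54 = 58.8 ppm.
Deficit to target: 67 − 58.8 = 8.2 mg/L.
Mass: 8.2 mg/L × 681,000 L = 5584 g cyanuric acid.

5.58 kg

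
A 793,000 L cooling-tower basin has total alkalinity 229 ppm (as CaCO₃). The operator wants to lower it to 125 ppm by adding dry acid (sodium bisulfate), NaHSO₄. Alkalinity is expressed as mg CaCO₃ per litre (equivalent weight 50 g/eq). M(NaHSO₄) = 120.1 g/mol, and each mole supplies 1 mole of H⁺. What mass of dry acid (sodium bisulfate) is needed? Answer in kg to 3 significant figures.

Alkalinity to neutralize: (229 − 125) = 104 mg/L as CaCO₃ × 793,000 L = 82,470 g as CaCO₃.
Equivalents of H⁺ required: 82,470 ÷ 50 g/eq = 1649 eq = 1649 mol NaHSO₄.
Mass of NaHSO₄: 1649 × 120.1 = 198,100 g.

198 kg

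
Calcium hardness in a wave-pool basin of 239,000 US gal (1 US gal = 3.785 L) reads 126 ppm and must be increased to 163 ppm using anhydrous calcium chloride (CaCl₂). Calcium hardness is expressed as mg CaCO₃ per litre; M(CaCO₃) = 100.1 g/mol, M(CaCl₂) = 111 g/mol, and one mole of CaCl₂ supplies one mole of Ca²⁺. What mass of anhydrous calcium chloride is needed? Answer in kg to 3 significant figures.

Volume: 239,000 US gal × 3.785 L/gal = 904,615 L.
Hardness to add: (163 − 126) = 37 mg/L as CaCO₃ × 904,615 L = 33,470 g as CaCO₃.
Moles of Ca²⁺ (1 mol Ca²⁺ ≡ 1 mol CaCO₃): 33,470 / 100.1 g/mol = 334.4 mol.
Mass of CaCl₂: 334.4 × 111 = 37,120 g.

37.1 kg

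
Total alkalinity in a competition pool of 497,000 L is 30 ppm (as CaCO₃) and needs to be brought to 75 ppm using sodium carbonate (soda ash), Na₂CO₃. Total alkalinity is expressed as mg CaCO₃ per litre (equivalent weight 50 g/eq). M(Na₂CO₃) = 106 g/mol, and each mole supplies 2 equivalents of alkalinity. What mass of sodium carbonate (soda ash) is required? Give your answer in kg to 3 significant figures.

23.7 kg

Alkalinity to add: (75 − 30) = 45 mg/L as CaCO₃ × 497,000 L = 22,360 g as CaCO₃.
Equivalents: 22,360 g ÷ 50 g/eq = 447.3 eq.
Each mole of Na₂CO₃ supplies 2 eq, so 447.3 / 2 = 223.7 mol.
Mass: 223.7 mol × 106 g/mol = 23,710 g.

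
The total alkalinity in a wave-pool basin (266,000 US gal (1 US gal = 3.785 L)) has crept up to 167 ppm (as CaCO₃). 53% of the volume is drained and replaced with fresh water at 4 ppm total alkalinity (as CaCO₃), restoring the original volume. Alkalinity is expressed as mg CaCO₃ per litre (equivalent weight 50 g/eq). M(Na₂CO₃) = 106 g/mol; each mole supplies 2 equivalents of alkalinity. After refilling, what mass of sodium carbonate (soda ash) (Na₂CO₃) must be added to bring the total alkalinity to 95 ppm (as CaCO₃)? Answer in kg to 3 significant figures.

Volume: 266,000 US gal × 3.785 L/gal = 1,006,810 L.
After draining 53% and refilling: 167 × 0.47 + 4 × 0.53 = 80.61 ppm.
Deficit to target: 95 − 80.61 = 14.39 mg/L.
As CaCO₃: 14.39 mg/L × 1,006,810 L = 14,490 g; ÷ 50 g/eq ÷ 2 = 144.9 mol Na₂CO₃.
Mass: 144.9 × 106 = 15,360 g.

15.4 kg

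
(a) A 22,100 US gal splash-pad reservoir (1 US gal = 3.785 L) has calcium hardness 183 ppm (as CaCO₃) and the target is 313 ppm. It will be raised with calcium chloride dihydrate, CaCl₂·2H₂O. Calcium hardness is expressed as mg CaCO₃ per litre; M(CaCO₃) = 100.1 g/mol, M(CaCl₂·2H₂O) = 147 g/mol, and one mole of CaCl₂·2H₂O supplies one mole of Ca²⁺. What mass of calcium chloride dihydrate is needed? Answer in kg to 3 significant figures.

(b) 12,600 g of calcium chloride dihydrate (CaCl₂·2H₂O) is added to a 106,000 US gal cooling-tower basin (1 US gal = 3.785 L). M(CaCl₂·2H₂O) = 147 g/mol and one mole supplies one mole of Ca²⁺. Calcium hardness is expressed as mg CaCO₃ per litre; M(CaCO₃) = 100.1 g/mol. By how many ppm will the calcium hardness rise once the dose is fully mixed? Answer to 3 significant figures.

(a) 16.0 kg; (b) 21.4 ppm

(a) Volume: 22,100 US gal × 3.785 L/gal = 83,648 L.
(a) Hardness to add: (313 − 183) = 130 mg/L as CaCO₃ × 83,648 L = 10,870 g as CaCO₃.
(a) Moles of Ca²⁺ (1 mol Ca²⁺ ≡ 1 mol CaCO₃): 10,870 / 100.1 g/mol = 108.6 mol.
(a) Mass of CaCl₂·2H₂O: 108.6 × 147 = 15,970 g.

(b) Volume: 106,000 US gal × 3.785 L/gal = 401,210 L.
(b) Moles of Ca²⁺: 12,600 g ÷ 147 g/mol = 85.71 mol.
(b) As CaCO₃: 85.71 mol × 100.1 g/mol = 8580 g.
(b) Rise: 8580 g / 401,210 L × 1000 = 21.39 mg/L.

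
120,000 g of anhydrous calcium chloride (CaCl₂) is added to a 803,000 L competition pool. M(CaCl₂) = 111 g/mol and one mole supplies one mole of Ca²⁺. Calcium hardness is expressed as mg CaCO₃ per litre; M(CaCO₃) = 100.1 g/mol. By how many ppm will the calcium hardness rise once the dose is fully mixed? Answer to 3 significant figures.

Moles of Ca²⁺: 120,000 g ÷ 111 g/mol = 1081 mol.
As CaCO₃: 1081 mol × 100.1 g/mol = 108,200 g.
Rise: 108,200 g / 803,000 L × 1000 = 134.8 mg/L.

135 ppm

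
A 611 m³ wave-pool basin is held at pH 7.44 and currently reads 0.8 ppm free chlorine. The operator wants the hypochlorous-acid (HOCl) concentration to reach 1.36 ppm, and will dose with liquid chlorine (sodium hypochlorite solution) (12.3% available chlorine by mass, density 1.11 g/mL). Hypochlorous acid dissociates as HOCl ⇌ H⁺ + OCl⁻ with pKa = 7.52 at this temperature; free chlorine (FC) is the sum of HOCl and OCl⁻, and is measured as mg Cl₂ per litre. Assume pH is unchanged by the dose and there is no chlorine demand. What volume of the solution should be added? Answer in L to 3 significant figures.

7.57 L

Volume: 611 m³ = 611,000 L.
[OCl⁻]/[HOCl] = 10^(pH − pKa) = 10^(7.44 − 7.52) = 0.8318; fraction as HOCl = 1/(1 + 0.8318) = 0.5459.
Free chlorine required for 1.36 ppm HOCl: 1.36 / 0.5459 = 2.491 ppm.
FC to add: 2.491 − 0.8 = 1.691 mg/L as Cl₂.
Cl₂ equivalent: 1.691 mg/L × 611,000 L = 1033 g.
Product at 12.3% available Cl: 1033 / 0.123 = 8401 g.
Volume: 8401 g ÷ 1.11 g/mL = 7568 mL.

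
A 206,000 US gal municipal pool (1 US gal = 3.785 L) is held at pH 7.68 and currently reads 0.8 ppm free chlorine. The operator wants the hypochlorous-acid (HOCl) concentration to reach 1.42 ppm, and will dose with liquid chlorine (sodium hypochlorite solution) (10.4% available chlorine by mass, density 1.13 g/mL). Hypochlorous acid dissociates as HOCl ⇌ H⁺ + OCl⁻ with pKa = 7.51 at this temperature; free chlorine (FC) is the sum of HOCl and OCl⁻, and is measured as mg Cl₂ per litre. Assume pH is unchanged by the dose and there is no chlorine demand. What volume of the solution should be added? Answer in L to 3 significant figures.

18.0 L

Volume: 206,000 US gal × 3.785 L/gal = 779,710 L.
[OCl⁻]/[HOCl] = 10^(pH − pKa) = 10^(7.68 − 7.51) = 1.479; fraction as HOCl = 1/(1 + 1.479) = 0.4034.
Free chlorine required for 1.42 ppm HOCl: 1.42 / 0.4034 = 3.52 ppm.
FC to add: 3.52 − 0.8 = 2.72 mg/L as Cl₂.
Cl₂ equivalent: 2.72 mg/L × 779,710 L = 2121 g.
Product at 10.4% available Cl: 2121 / 0.104 = 20,390 g.
Volume: 20,390 g ÷ 1.13 g/mL = 18,050 mL.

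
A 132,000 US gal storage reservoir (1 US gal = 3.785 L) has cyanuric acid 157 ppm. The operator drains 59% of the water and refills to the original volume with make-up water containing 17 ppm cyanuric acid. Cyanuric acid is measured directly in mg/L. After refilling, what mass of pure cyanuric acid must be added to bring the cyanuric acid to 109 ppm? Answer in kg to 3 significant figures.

17.3 kg

Volume: 132,000 US gal × 3.785 L/gal = 499,620 L.
After draining 59% and refilling: 157 × 0.41 + 17 × 0.59 = 74.4 ppm.
Deficit to target: 109 − 74.4 = 34.6 mg/L.
Mass: 34.6 mg/L × 499,620 L = 17,290 g cyanuric acid.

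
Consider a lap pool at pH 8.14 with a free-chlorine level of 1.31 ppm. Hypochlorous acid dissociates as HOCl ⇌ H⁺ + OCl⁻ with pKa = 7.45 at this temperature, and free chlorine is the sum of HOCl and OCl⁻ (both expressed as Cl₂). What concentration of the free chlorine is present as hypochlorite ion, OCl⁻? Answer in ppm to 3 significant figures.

[OCl⁻]/[HOCl] = 10^(pH − pKa) = 10^(8.14 − 7.45) = 10^0.69 = 4.898.
Fraction as HOCl = 1 / (1 + 4.898) = 0.1696.
OCl⁻ = (1 − 0.1696) × 1.31 ppm = 1.088 ppm.

1.09 ppm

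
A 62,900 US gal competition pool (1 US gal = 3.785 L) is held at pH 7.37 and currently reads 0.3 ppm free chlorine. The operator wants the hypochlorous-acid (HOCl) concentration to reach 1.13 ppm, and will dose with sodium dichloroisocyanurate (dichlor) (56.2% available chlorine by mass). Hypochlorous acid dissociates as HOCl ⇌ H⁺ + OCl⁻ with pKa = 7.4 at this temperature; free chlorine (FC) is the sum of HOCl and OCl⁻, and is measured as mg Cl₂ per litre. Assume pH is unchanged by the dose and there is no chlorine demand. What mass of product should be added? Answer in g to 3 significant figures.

Volume: 62,900 US gal × 3.785 L/gal = 238,076 L.
[OCl⁻]/[HOCl] = 10^(pH − pKa) = 10^(7.37 − 7.4) = 0.9333; fraction as HOCl = 1/(1 + 0.9333) = 0.5173.
Free chlorine required for 1.13 ppm HOCl: 1.13 / 0.5173 = 2.185 ppm.
FC to add: 2.185 − 0.3 = 1.885 mg/L as Cl₂.
Cl₂ equivalent: 1.885 mg/L × 238,076 L = 448.7 g.
Product at 56.2% available Cl: 448.7 / 0.562 = 798.4 g.

798 g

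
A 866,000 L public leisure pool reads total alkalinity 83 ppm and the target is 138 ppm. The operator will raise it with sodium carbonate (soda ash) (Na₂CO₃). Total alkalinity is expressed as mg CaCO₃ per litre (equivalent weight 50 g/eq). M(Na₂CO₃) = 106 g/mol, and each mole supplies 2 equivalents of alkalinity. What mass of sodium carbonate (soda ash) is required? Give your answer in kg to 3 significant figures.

Alkalinity to add: (138 − 83) = 55 mg/L as CaCO₃ × 866,000 L = 47,630 g as CaCO₃.
Equivalents: 47,630 g ÷ 50 g/eq = 952.6 eq.
Each mole of Na₂CO₃ supplies 2 eq, so 952.6 / 2 = 476.3 mol.
Mass: 476.3 mol × 106 g/mol = 50,490 g.

50.5 kg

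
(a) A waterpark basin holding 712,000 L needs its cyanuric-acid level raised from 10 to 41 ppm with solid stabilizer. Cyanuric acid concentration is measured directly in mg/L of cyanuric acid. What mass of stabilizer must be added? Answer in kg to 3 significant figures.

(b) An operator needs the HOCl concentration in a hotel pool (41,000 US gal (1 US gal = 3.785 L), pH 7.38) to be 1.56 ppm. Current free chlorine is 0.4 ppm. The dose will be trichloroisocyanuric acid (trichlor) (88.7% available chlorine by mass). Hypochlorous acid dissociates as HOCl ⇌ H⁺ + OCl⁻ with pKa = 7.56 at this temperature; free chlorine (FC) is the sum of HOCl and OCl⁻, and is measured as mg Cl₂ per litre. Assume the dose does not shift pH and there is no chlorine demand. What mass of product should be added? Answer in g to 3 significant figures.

(a) 22.1 kg; (b) 383 g

(a) CYA to add: (41 − 10) = 31 mg/L × 712,000 L = 22,070 g cyanuric acid.

(b) Volume: 41,000 US gal × 3.785 L/gal = 155,185 L.
(b) [OCl⁻]/[HOCl] = 10^(pH − pKa) = 10^(7.38 − 7.56) = 0.6607; fraction as HOCl = 1/(1 + 0.6607) = 0.6022.
(b) Free chlorine required for 1.56 ppm HOCl: 1.56 / 0.6022 = 2.591 ppm.
(b) FC to add: 2.591 − 0.4 = 2.191 mg/L as Cl₂.
(b) Cl₂ equivalent: 2.191 mg/L × 155,185 L = 340 g.
(b) Product at 88.7% available Cl: 340 / 0.887 = 383.3 g.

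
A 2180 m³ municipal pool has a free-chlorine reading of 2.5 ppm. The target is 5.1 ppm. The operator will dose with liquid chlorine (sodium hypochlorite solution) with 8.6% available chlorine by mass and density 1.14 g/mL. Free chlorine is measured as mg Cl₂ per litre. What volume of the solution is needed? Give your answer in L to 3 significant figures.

57.8 L

Volume: 2180 m³ = 2,180,000 L.
Chlorine deficit: 5.1 − 2.5 = 2.6 ppm = 2.6 mg/L as Cl₂.
Cl₂ equivalent needed: 2.6 mg/L × 2,180,000 L = 5,668,000 mg = 5668 g.
Product at 8.6% available chlorine: 5668 / 0.086 = 65,910 g.
Volume at density 1.14 g/mL: 65,910 g ÷ 1.14 g/mL = 57,810 mL.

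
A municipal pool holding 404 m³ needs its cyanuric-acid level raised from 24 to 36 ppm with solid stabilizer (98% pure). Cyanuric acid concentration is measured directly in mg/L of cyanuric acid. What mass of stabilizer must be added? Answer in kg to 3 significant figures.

4.95 kg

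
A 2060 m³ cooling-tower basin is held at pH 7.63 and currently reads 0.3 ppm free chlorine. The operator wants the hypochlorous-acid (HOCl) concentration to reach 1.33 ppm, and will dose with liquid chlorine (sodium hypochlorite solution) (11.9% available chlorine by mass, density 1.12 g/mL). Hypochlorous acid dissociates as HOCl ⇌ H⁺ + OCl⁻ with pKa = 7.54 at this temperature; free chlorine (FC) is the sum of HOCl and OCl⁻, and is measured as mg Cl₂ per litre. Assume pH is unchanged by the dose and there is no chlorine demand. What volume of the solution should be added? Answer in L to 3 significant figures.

41.2 L

Volume: 2060 m³ = 2,060,000 L.
[OCl⁻]/[HOCl] = 10^(pH − pKa) = 10^(7.63 − 7.54) = 1.23; fraction as HOCl = 1/(1 + 1.23) = 0.4484.
Free chlorine required for 1.33 ppm HOCl: 1.33 / 0.4484 = 2.966 ppm.
FC to add: 2.966 − 0.3 = 2.666 mg/L as Cl₂.
Cl₂ equivalent: 2.666 mg/L × 2,060,000 L = 5492 g.
Product at 11.9% available Cl: 5492 / 0.119 = 46,160 g.
Volume: 46,160 g ÷ 1.12 g/mL = 41,210 mL.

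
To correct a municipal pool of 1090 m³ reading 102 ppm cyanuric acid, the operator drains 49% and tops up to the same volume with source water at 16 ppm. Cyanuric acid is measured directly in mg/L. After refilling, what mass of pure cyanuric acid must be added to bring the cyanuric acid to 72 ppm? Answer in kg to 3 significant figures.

13.2 kg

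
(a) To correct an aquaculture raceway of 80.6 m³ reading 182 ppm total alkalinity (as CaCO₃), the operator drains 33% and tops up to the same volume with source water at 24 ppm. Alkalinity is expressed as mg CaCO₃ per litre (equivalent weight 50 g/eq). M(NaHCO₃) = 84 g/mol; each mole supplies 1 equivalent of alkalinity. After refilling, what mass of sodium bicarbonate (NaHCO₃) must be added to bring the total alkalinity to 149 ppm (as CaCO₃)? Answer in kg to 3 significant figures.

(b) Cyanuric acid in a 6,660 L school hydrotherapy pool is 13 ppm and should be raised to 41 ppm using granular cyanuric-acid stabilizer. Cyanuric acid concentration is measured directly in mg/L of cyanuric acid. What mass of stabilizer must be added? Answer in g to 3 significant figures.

(a) Volume: 80.6 m³ = 80,600 L.
(a) After draining 33% and refilling: 182 × 0.67 + 24 × 0.33 = 129.86 ppm.
(a) Deficit to target: 149 − 129.86 = 19.14 mg/L.
(a) As CaCO₃: 19.14 mg/L × 80,600 L = 1543 g; ÷ 50 g/eq ÷ 1 = 30.85 mol NaHCO₃.
(a) Mass: 30.85 × 84 = 2592 g.

(b) CYA to add: (41 − 13) = 28 mg/L × 6,660 L = 186.5 g cyanuric acid.

(a) 2.59 kg; (b) 186 g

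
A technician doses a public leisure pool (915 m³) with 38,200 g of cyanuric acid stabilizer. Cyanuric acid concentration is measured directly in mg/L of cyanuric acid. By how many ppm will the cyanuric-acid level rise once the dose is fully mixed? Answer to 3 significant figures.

41.7 ppm

Volume: 915 m³ = 915,000 L.
Rise: 38,200 g / 915,000 L × 1000 = 41.75 mg/L.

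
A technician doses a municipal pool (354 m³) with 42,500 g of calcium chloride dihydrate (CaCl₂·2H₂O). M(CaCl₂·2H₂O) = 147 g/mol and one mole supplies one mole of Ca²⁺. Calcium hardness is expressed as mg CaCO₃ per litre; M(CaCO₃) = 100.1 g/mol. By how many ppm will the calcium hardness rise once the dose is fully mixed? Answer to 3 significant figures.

Volume: 354 m³ = 354,000 L.
Moles of Ca²⁺: 42,500 g ÷ 147 g/mol = 289.1 mol.
As CaCO₃: 289.1 mol × 100.1 g/mol = 28,940 g.
Rise: 28,940 g / 354,000 L × 1000 = 81.75 mg/L.

81.8 ppm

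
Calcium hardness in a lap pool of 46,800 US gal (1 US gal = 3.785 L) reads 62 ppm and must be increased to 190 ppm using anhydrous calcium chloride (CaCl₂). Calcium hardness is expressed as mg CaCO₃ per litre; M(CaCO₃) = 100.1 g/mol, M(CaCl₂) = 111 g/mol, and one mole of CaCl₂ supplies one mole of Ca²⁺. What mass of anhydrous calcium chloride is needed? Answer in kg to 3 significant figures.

25.1 kg

Volume: 46,800 US gal × 3.785 L/gal = 177,138 L.
Hardness to add: (190 − 62) = 128 mg/L as CaCO₃ × 177,138 L = 22,670 g as CaCO₃.
Moles of Ca²⁺ (1 mol Ca²⁺ ≡ 1 mol CaCO₃): 22,670 / 100.1 g/mol = 226.5 mol.
Mass of CaCl₂: 226.5 × 111 = 25,140 g.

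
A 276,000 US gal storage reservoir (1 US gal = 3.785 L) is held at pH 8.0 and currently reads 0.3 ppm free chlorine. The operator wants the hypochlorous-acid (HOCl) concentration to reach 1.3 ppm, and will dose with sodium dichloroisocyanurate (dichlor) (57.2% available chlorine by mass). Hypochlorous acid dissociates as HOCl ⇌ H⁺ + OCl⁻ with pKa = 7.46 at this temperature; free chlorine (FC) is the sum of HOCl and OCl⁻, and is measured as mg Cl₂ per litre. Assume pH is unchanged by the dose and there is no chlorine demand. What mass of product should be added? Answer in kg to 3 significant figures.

Volume: 276,000 US gal × 3.785 L/gal = 1,044,660 L.
[OCl⁻]/[HOCl] = 10^(pH − pKa) = 10^(8.0 − 7.46) = 3.467; fraction as HOCl = 1/(1 + 3.467) = 0.2238.
Free chlorine required for 1.3 ppm HOCl: 1.3 / 0.2238 = 5.808 ppm.
FC to add: 5.808 − 0.3 = 5.508 mg/L as Cl₂.
Cl₂ equivalent: 5.508 mg/L × 1,044,660 L = 5754 g.
Product at 57.2% available Cl: 5754 / 0.572 = 10,060 g.

10.1 kg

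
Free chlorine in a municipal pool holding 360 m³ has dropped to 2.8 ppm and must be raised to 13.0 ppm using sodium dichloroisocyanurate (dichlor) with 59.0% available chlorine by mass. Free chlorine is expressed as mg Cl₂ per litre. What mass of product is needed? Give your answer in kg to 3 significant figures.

6.22 kg

Volume: 360 m³ = 360,000 L.
Chlorine deficit: 13.0 − 2.8 = 10.2 ppm = 10.2 mg/L as Cl₂.
Cl₂ equivalent needed: 10.2 mg/L × 360,000 L = 3,672,000 mg = 3672 g.
Product at 59.0% available chlorine: 3672 / 0.59 = 6224 g.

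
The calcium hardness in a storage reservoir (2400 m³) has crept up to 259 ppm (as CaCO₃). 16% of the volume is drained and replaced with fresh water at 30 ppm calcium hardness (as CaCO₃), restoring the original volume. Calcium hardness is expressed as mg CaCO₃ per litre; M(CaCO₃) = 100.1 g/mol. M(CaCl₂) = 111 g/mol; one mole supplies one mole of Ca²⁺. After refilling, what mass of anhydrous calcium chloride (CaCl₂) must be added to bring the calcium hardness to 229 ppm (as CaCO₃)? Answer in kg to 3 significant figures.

Volume: 2400 m³ = 2,400,000 L.
After draining 16% and refilling: 259 × 0.84 + 30 × 0.16 = 222.36 ppm.
Deficit to target: 229 − 222.36 = 6.64 mg/L.
As CaCO₃: 6.64 mg/L × 2,400,000 L = 15,940 g; ÷ 100.1 = 159.2 mol Ca²⁺.
Mass: 159.2 × 111 = 17,670 g.

17.7 kg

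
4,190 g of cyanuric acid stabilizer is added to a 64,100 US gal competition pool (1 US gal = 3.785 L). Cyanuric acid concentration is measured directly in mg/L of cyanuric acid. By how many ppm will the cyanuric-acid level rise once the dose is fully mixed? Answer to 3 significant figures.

17.3 ppm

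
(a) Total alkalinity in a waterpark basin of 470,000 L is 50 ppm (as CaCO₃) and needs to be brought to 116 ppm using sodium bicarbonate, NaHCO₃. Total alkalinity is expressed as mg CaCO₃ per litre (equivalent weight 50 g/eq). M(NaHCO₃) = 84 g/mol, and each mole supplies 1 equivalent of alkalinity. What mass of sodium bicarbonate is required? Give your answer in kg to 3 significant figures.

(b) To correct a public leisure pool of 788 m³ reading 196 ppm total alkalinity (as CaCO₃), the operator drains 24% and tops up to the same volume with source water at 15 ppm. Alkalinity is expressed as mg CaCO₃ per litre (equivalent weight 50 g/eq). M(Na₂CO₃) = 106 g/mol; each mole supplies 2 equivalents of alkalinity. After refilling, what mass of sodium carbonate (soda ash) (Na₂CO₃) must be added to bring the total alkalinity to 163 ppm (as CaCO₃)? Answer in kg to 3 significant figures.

(a) Alkalinity to add: (116 − 50) = 66 mg/L as CaCO₃ × 470,000 L = 31,020 g as CaCO₃.
(a) Equivalents: 31,020 g ÷ 50 g/eq = 620.4 eq.
(a) NaHCO₃ supplies 1 eq per mole → 620.4 mol.
(a) Mass: 620.4 mol × 84 g/mol = 52,110 g.

(b) Volume: 788 m³ = 788,000 L.
(b) After draining 24% and refilling: 196 × 0.76 + 15 × 0.24 = 152.56 ppm.
(b) Deficit to target: 163 − 152.56 = 10.44 mg/L.
(b) As CaCO₃: 10.44 mg/L × 788,000 L = 8227 g; ÷ 50 g/eq ÷ 2 = 82.27 mol Na₂CO₃.
(b) Mass: 82.27 × 106 = 8720 g.

(a) 52.1 kg; (b) 8.72 kg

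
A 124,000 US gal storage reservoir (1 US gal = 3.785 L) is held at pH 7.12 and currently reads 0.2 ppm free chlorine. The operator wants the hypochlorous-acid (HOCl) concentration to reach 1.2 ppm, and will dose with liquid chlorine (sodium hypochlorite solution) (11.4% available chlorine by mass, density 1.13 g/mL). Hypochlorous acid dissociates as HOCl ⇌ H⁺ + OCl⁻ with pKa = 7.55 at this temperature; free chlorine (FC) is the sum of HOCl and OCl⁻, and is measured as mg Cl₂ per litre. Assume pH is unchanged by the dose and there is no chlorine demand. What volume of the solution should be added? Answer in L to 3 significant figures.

Volume: 124,000 US gal × 3.785 L/gal = 469,340 L.
[OCl⁻]/[HOCl] = 10^(pH − pKa) = 10^(7.12 − 7.55) = 0.3715; fraction as HOCl = 1/(1 + 0.3715) = 0.7291.
Free chlorine required for 1.2 ppm HOCl: 1.2 / 0.7291 = 1.646 ppm.
FC to add: 1.646 − 0.2 = 1.446 mg/L as Cl₂.
Cl₂ equivalent: 1.446 mg/L × 469,340 L = 678.6 g.
Product at 11.4% available Cl: 678.6 / 0.114 = 5953 g.
Volume: 5953 g ÷ 1.13 g/mL = 5268 mL.

5.27 L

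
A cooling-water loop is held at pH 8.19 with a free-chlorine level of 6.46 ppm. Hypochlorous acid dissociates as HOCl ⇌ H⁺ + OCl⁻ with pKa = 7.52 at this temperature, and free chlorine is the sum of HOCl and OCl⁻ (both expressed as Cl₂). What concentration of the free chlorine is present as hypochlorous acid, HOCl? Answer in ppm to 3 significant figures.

[OCl⁻]/[HOCl] = 10^(pH − pKa) = 10^(8.19 − 7.52) = 10^0.67 = 4.677.
Fraction as HOCl = 1 / (1 + 4.677) = 0.1761.
HOCl = 0.1761 × 6.46 ppm = 1.138 ppm.

1.14 ppm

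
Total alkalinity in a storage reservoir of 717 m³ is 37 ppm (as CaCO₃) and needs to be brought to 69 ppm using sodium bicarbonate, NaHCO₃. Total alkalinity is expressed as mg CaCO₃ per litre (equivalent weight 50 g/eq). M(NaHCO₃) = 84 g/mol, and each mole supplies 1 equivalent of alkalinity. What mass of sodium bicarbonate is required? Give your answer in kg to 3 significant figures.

38.5 kg

Volume: 717 m³ = 717,000 L.
Alkalinity to add: (69 − 37) = 32 mg/L as CaCO₃ × 717,000 L = 22,940 g as CaCO₃.
Equivalents: 22,940 g ÷ 50 g/eq = 458.9 eq.
NaHCO₃ supplies 1 eq per mole → 458.9 mol.
Mass: 458.9 mol × 84 g/mol = 38,550 g.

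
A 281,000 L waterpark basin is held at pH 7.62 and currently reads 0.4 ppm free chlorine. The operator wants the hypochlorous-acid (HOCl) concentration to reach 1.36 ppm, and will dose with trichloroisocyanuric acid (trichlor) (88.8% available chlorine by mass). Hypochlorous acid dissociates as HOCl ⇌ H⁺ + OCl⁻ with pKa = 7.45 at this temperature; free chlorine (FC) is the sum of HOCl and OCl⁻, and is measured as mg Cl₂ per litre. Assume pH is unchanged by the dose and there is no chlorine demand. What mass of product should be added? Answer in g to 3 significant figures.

[OCl⁻]/[HOCl] = 10^(pH − pKa) = 10^(7.62 − 7.45) = 1.479; fraction as HOCl = 1/(1 + 1.479) = 0.4034.
Free chlorine required for 1.36 ppm HOCl: 1.36 / 0.4034 = 3.372 ppm.
FC to add: 3.372 − 0.4 = 2.972 mg/L as Cl₂.
Cl₂ equivalent: 2.972 mg/L × 281,000 L = 835 g.
Product at 88.8% available Cl: 835 / 0.888 = 940.3 g.

940 g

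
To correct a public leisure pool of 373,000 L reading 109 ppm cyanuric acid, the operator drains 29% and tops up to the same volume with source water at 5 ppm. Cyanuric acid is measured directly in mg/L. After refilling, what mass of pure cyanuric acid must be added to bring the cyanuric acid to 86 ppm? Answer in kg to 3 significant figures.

After draining 29% and refilling: 109 × 0.71 + 5 × 0.29 = 78.84 ppm.
Deficit to target: 86 − 78.84 = 7.16 mg/L.
Mass: 7.16 mg/L × 373,000 L = 2671 g cyanuric acid.

2.67 kg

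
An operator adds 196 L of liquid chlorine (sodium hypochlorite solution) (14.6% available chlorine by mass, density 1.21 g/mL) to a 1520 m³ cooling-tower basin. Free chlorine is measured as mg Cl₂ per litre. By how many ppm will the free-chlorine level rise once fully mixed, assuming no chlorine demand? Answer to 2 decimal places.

Volume: 1520 m³ = 1,520,000 L.
Mass of solution: 196 L × 1000 mL/L × 1.21 g/mL = 237,200 g.
Available chlorine delivered: 237,200 g × 0.146 = 34,630 g as Cl₂.
Concentration rise: 34,630 g / 1,520,000 L = 22.78 mg/L = 22.78 ppm.

22.78 ppm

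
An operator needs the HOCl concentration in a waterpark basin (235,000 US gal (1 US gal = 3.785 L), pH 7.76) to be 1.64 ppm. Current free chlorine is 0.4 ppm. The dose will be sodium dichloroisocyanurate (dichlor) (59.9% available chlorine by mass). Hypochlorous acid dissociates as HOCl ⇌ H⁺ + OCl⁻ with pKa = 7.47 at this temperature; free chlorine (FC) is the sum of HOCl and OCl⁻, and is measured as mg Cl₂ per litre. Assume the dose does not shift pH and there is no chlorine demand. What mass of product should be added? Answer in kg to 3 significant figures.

6.59 kg

Volume: 235,000 US gal × 3.785 L/gal = 889,475 L.
[OCl⁻]/[HOCl] = 10^(pH − pKa) = 10^(7.76 − 7.47) = 1.95; fraction as HOCl = 1/(1 + 1.95) = 0.339.
Free chlorine required for 1.64 ppm HOCl: 1.64 / 0.339 = 4.838 ppm.
FC to add: 4.838 − 0.4 = 4.438 mg/L as Cl₂.
Cl₂ equivalent: 4.438 mg/L × 889,475 L = 3947 g.
Product at 59.9% available Cl: 3947 / 0.599 = 6590 g.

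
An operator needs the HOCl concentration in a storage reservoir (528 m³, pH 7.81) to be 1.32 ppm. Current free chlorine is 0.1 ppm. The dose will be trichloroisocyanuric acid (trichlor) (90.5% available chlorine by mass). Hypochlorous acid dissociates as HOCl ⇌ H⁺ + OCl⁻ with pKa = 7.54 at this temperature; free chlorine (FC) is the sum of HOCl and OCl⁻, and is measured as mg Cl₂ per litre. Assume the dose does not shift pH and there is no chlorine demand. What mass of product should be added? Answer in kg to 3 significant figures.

Volume: 528 m³ = 528,000 L.
[OCl⁻]/[HOCl] = 10^(pH − pKa) = 10^(7.81 − 7.54) = 1.862; fraction as HOCl = 1/(1 + 1.862) = 0.3494.
Free chlorine required for 1.32 ppm HOCl: 1.32 / 0.3494 = 3.778 ppm.
FC to add: 3.778 − 0.1 = 3.678 mg/L as Cl₂.
Cl₂ equivalent: 3.678 mg/L × 528,000 L = 1942 g.
Product at 90.5% available Cl: 1942 / 0.905 = 2146 g.

2.15 kg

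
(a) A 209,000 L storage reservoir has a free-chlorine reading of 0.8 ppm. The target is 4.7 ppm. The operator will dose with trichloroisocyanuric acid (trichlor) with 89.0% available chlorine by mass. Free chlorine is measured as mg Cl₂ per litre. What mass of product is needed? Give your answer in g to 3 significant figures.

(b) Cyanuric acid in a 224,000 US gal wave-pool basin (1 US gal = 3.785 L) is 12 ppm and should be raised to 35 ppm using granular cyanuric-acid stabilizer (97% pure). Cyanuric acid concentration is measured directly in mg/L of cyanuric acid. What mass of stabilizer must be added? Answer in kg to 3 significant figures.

(a) 916 g; (b) 20.1 kg

(a) Chlorine deficit: 4.7 − 0.8 = 3.9 ppm = 3.9 mg/L as Cl₂.
(a) Cl₂ equivalent needed: 3.9 mg/L × 209,000 L = 815,100 mg = 815.1 g.
(a) Product at 89.0% available chlorine: 815.1 / 0.89 = 915.8 g.

(b) Volume: 224,000 US gal × 3.785 L/gal = 847,840 L.
(b) CYA to add: (35 − 12) = 23 mg/L × 847,840 L = 19,500 g cyanuric acid.
(b) At 97% purity: 19,500 / 0.97 = 20,100 g product.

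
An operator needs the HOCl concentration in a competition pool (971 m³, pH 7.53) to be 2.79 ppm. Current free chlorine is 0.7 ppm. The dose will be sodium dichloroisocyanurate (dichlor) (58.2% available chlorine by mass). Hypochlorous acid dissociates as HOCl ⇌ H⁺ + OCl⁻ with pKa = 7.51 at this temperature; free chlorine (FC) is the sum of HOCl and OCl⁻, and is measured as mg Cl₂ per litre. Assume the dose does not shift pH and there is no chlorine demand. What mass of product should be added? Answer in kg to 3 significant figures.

Volume: 971 m³ = 971,000 L.
[OCl⁻]/[HOCl] = 10^(pH − pKa) = 10^(7.53 − 7.51) = 1.047; fraction as HOCl = 1/(1 + 1.047) = 0.4885.
Free chlorine required for 2.79 ppm HOCl: 2.79 / 0.4885 = 5.711 ppm.
FC to add: 5.711 − 0.7 = 5.011 mg/L as Cl₂.
Cl₂ equivalent: 5.011 mg/L × 971,000 L = 4866 g.
Product at 58.2% available Cl: 4866 / 0.582 = 8361 g.

8.36 kg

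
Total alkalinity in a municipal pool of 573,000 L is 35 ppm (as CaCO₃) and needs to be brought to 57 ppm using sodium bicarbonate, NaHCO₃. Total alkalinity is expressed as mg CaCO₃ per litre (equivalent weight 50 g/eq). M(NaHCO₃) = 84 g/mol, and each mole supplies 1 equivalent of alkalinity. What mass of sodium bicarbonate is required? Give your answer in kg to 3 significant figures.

21.2 kg

Alkalinity to add: (57 − 35) = 22 mg/L as CaCO₃ × 573,000 L = 12,610 g as CaCO₃.
Equivalents: 12,610 g ÷ 50 g/eq = 252.1 eq.
NaHCO₃ supplies 1 eq per mole → 252.1 mol.
Mass: 252.1 mol × 84 g/mol = 21,180 g.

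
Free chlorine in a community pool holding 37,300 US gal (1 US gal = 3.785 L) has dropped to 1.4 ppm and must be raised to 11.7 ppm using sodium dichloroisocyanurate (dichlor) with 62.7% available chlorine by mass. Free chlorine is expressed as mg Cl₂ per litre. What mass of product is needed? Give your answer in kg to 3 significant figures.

2.32 kg

Volume: 37,300 US gal × 3.785 L/gal = 141,180 L.
Chlorine deficit: 11.7 − 1.4 = 10.3 ppm = 10.3 mg/L as Cl₂.
Cl₂ equivalent needed: 10.3 mg/L × 141,180 L = 1,454,000 mg = 1454 g.
Product at 62.7% available chlorine: 1454 / 0.627 = 2319 g.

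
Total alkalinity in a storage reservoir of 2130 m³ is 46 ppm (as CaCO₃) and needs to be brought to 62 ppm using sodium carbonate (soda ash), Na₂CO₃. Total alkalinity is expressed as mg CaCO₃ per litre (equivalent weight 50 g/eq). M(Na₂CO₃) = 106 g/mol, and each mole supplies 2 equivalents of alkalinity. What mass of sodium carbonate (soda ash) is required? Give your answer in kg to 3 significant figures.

36.1 kg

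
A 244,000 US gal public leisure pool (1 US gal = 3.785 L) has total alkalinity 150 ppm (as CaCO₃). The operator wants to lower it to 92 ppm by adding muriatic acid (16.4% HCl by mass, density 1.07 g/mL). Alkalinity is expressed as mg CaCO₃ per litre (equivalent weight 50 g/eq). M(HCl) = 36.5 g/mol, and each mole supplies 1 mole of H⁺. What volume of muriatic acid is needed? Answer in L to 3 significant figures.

223 L

Volume: 244,000 US gal × 3.785 L/gal = 923,540 L.
Alkalinity to neutralize: (150 − 92) = 58 mg/L as CaCO₃ × 923,540 L = 53,570 g as CaCO₃.
Equivalents of H⁺ required: 53,570 ÷ 50 g/eq = 1071 eq = 1071 mol HCl.
Mass of HCl: 1071 × 36.5 = 39,100 g.
Mass of 16.4% solution: 39,100 / 0.164 = 238,400 g.
Volume: 238,400 g ÷ 1.07 g/mL = 222,800 mL.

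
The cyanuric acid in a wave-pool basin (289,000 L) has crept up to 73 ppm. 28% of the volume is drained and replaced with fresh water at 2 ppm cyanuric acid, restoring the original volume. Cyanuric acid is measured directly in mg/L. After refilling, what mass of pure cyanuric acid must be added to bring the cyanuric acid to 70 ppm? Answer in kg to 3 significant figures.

After draining 28% and refilling: 73 × 0.72 + 2 × 0.28 = 53.12 ppm.
Deficit to target: 70 − 53.12 = 16.88 mg/L.
Mass: 16.88 mg/L × 289,000 L = 4878 g cyanuric acid.

4.88 kg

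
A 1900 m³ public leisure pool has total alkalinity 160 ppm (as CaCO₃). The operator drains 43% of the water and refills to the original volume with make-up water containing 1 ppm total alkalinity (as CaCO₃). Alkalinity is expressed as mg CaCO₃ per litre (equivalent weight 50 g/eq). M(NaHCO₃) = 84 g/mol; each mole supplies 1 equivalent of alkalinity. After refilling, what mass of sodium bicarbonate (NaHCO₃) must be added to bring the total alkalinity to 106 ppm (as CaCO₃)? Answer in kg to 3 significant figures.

Volume: 1900 m³ = 1,900,000 L.
After draining 43% and refilling: 160 × 0.57 + 1 × 0.43 = 91.63 ppm.
Deficit to target: 106 − 91.63 = 14.37 mg/L.
As CaCO₃: 14.37 mg/L × 1,900,000 L = 27,300 g; ÷ 50 g/eq ÷ 1 = 546.1 mol NaHCO₃.
Mass: 546.1 × 84 = 45,870 g.

45.9 kg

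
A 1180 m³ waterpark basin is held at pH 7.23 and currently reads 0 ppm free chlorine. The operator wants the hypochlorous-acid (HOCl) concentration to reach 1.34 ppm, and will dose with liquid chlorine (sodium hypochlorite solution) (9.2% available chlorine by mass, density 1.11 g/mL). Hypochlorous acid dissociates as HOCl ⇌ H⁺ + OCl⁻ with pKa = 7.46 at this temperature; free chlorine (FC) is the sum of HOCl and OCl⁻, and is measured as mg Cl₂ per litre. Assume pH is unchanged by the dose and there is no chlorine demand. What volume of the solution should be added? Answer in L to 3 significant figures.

24.6 L

Volume: 1180 m³ = 1,180,000 L.
[OCl⁻]/[HOCl] = 10^(pH − pKa) = 10^(7.23 − 7.46) = 0.5888; fraction as HOCl = 1/(1 + 0.5888) = 0.6294.
Free chlorine required for 1.34 ppm HOCl: 1.34 / 0.6294 = 2.129 ppm.
FC to add: 2.129 − 0 = 2.129 mg/L as Cl₂.
Cl₂ equivalent: 2.129 mg/L × 1,180,000 L = 2512 g.
Product at 9.2% available Cl: 2512 / 0.092 = 27,310 g.
Volume: 27,310 g ÷ 1.11 g/mL = 24,600 mL.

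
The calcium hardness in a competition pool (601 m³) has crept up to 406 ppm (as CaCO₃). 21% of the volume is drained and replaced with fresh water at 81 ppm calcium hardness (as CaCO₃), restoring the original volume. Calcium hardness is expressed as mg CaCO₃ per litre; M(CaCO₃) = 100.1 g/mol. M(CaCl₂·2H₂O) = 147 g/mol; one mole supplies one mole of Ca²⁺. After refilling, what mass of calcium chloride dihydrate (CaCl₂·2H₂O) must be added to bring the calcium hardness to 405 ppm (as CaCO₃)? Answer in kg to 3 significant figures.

59.4 kg

Volume: 601 m³ = 601,000 L.
After draining 21% and refilling: 406 × 0.79 + 81 × 0.21 = 337.75 ppm.
Deficit to target: 405 − 337.75 = 67.25 mg/L.
As CaCO₃: 67.25 mg/L × 601,000 L = 40,420 g; ÷ 100.1 = 403.8 mol Ca²⁺.
Mass: 403.8 × 147 = 59,350 g.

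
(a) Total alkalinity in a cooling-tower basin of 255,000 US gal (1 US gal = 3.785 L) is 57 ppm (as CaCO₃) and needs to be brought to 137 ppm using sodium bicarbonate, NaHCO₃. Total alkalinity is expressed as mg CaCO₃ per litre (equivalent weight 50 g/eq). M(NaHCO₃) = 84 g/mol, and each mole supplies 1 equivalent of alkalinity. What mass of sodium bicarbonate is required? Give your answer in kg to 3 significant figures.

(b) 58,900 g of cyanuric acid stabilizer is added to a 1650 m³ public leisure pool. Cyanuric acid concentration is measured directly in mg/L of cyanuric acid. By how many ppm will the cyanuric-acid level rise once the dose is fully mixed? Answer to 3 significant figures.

(a) Volume: 255,000 US gal × 3.785 L/gal = 965,175 L.
(a) Alkalinity to add: (137 − 57) = 80 mg/L as CaCO₃ × 965,175 L = 77,210 g as CaCO₃.
(a) Equivalents: 77,210 g ÷ 50 g/eq = 1544 eq.
(a) NaHCO₃ supplies 1 eq per mole → 1544 mol.
(a) Mass: 1544 mol × 84 g/mol = 129,700 g.

(b) Volume: 1650 m³ = 1,650,000 L.
(b) Rise: 58,900 g / 1,650,000 L × 1000 = 35.7 mg/L.

(a) 130 kg; (b) 35.7 ppm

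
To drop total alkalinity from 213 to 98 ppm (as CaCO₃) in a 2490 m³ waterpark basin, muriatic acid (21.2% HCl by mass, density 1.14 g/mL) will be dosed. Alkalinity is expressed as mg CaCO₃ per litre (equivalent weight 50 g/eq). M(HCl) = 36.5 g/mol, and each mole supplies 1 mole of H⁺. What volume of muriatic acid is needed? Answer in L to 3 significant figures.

Volume: 2490 m³ = 2,490,000 L.
Alkalinity to neutralize: (213 − 98) = 115 mg/L as CaCO₃ × 2,490,000 L = 286,400 g as CaCO₃.
Equivalents of H⁺ required: 286,400 ÷ 50 g/eq = 5727 eq = 5727 mol HCl.
Mass of HCl: 5727 × 36.5 = 209,000 g.
Mass of 21.2% solution: 209,000 / 0.212 = 986,000 g.
Volume: 986,000 g ÷ 1.14 g/mL = 864,900 mL.

865 L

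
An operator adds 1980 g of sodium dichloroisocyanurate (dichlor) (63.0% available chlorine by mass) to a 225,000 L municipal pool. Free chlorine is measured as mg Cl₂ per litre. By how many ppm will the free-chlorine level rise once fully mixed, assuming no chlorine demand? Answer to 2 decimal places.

Available chlorine delivered: 1980 g × 0.63 = 1247 g as Cl₂.
Concentration rise: 1247 g / 225,000 L = 5.544 mg/L = 5.54 ppm.

5.54 ppm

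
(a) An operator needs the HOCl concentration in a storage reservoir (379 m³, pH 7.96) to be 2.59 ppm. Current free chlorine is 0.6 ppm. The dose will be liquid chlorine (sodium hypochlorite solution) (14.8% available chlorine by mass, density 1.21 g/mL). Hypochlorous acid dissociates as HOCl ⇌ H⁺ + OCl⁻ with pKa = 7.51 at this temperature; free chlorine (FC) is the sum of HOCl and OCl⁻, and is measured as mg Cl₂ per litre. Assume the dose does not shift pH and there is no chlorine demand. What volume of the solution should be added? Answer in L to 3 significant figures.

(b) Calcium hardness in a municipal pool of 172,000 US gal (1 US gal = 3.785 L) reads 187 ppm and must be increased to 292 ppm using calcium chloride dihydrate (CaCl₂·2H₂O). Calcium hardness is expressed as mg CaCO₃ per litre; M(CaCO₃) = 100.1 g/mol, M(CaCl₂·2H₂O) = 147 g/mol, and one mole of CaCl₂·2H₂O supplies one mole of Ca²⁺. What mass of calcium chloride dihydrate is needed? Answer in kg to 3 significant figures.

(a) 19.7 L; (b) 100 kg

(a) Volume: 379 m³ = 379,000 L.
(a) [OCl⁻]/[HOCl] = 10^(pH − pKa) = 10^(7.96 − 7.51) = 2.818; fraction as HOCl = 1/(1 + 2.818) = 0.2619.
(a) Free chlorine required for 2.59 ppm HOCl: 2.59 / 0.2619 = 9.89 ppm.
(a) FC to add: 9.89 − 0.6 = 9.29 mg/L as Cl₂.
(a) Cl₂ equivalent: 9.29 mg/L × 379,000 L = 3521 g.
(a) Product at 14.8% available Cl: 3521 / 0.148 = 23,790 g.
(a) Volume: 23,790 g ÷ 1.21 g/mL = 19,660 mL.

(b) Volume: 172,000 US gal × 3.785 L/gal = 651,020 L.
(b) Hardness to add: (292 − 187) = 105 mg/L as CaCO₃ × 651,020 L = 68,360 g as CaCO₃.
(b) Moles of Ca²⁺ (1 mol Ca²⁺ ≡ 1 mol CaCO₃): 68,360 / 100.1 g/mol = 682.9 mol.
(b) Mass of CaCl₂·2H₂O: 682.9 × 147 = 100,400 g.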